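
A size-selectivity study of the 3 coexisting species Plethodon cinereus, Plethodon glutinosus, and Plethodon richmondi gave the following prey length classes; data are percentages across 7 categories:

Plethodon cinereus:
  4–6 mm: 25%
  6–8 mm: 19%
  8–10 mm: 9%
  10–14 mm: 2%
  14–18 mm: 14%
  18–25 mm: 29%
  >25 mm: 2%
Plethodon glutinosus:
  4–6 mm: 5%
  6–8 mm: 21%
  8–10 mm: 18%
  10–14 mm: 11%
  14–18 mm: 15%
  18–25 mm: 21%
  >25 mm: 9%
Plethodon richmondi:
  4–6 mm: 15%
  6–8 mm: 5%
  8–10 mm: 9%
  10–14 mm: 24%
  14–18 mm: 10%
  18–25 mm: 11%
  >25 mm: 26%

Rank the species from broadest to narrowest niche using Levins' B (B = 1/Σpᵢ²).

Convert percentages to proportions (divide by 100).
Σp_cineᵢ² = 0.25² + 0.19² + 0.09² + 0.02² + 0.14² + 0.29² + 0.02² = 0.0625 + 0.0361 + 0.0081 + 0.0004 + 0.0196 + 0.0841 + 0.0004 = 0.2112
B_cine = 1 / 0.2112 = 4.7348
Σp_glutᵢ² = 0.05² + 0.21² + 0.18² + 0.11² + 0.15² + 0.21² + 0.09² = 0.0025 + 0.0441 + 0.0324 + 0.0121 + 0.0225 + 0.0441 + 0.0081 = 0.1658
B_glut = 1 / 0.1658 = 6.0314
Σp_richᵢ² = 0.15² + 0.05² + 0.09² + 0.24² + 0.10² + 0.11² + 0.26² = 0.0225 + 0.0025 + 0.0081 + 0.0576 + 0.0100 + 0.0121 + 0.0676 = 0.1804
B_rich = 1 / 0.1804 = 5.5432
Ranking by B (broadest → narrowest): Plethodon glutinosus (6.03) > Plethodon richmondi (5.54) > Plethodon cinereus (4.73)

Plethodon glutinosus > Plethodon richmondi > Plethodon cinereus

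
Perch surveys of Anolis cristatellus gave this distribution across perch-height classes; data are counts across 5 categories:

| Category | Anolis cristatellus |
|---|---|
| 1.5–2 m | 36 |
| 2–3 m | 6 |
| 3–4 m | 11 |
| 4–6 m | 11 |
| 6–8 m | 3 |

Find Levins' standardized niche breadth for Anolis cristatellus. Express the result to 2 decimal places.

0.46

Proportions for Anolis cristatellus (n=67): 36/67=0.5373, 6/67=0.0896, 11/67=0.1642, 11/67=0.1642, 3/67=0.0448
Σpᵢ² = 0.5373² + 0.0896² + 0.1642² + 0.1642² + 0.0448² = 0.288691 + 0.008028 + 0.026962 + 0.026962 + 0.002007 = 0.352650
B = 1 / 0.352650 = 2.8357
Bₛ = (B − 1)/(n − 1) = (2.8357 − 1)/(5 − 1) = 1.8357/4 = 0.4589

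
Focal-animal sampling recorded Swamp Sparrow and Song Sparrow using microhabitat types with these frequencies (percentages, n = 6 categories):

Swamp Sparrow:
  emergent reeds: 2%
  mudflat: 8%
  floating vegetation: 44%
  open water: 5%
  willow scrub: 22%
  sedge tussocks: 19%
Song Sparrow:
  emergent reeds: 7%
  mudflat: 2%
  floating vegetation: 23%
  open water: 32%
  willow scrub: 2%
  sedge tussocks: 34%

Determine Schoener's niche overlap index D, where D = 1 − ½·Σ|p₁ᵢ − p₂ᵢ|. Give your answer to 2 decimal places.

0.53

Convert percentages to proportions (divide by 100).
Σ|p₁ᵢ − p₂ᵢ| = 0.05 + 0.06 + 0.21 + 0.27 + 0.20 + 0.15 = 0.94
D = 1 − ½ × 0.94 = 1 − 0.470 = 0.5300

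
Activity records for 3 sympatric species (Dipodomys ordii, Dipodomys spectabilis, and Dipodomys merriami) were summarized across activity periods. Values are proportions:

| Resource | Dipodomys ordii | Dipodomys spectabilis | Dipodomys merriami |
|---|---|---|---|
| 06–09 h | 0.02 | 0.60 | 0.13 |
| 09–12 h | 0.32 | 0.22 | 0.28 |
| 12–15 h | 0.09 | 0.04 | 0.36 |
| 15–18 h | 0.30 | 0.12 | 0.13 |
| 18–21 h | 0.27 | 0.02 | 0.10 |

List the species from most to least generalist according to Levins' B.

Σp_ordiᵢ² = 0.02² + 0.32² + 0.09² + 0.30² + 0.27² = 0.0004 + 0.1024 + 0.0081 + 0.0900 + 0.0729 = 0.2738
B_ordi = 1 / 0.2738 = 3.6523
Σp_specᵢ² = 0.60² + 0.22² + 0.04² + 0.12² + 0.02² = 0.3600 + 0.0484 + 0.0016 + 0.0144 + 0.0004 = 0.4248
B_spec = 1 / 0.4248 = 2.3540
Σp_merrᵢ² = 0.13² + 0.28² + 0.36² + 0.13² + 0.10² = 0.0169 + 0.0784 + 0.1296 + 0.0169 + 0.0100 = 0.2518
B_merr = 1 / 0.2518 = 3.9714
Ranking by B (broadest → narrowest): Dipodomys merriami (3.97) > Dipodomys ordii (3.65) > Dipodomys spectabilis (2.35)

Dipodomys merriami > Dipodomys ordii > Dipodomys spectabilis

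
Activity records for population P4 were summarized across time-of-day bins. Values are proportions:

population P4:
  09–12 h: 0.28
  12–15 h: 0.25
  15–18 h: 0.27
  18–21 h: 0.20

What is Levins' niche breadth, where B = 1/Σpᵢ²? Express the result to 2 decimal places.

3.94

Σpᵢ² = 0.28² + 0.25² + 0.27² + 0.20² = 0.0784 + 0.0625 + 0.0729 + 0.0400 = 0.2538
B = 1 / 0.2538 = 3.9401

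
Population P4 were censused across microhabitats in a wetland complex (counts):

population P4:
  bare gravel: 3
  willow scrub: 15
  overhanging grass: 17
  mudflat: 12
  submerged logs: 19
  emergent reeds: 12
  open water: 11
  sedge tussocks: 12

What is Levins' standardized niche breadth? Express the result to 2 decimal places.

Proportions for population P4 (n=101): 3/101=0.0297, 15/101=0.1485, 17/101=0.1683, 12/101=0.1188, 19/101=0.1881, 12/101=0.1188, 11/101=0.1089, 12/101=0.1188
Σpᵢ² = 0.0297² + 0.1485² + 0.1683² + 0.1188² + 0.1881² + 0.1188² + 0.1089² + 0.1188² = 0.000882 + 0.022052 + 0.028325 + 0.014113 + 0.035382 + 0.014113 + 0.011859 + 0.014113 = 0.140839
B = 1 / 0.140839 = 7.1003
Bₛ = (B − 1)/(n − 1) = (7.1003 − 1)/(8 − 1) = 6.1003/7 = 0.8715

0.87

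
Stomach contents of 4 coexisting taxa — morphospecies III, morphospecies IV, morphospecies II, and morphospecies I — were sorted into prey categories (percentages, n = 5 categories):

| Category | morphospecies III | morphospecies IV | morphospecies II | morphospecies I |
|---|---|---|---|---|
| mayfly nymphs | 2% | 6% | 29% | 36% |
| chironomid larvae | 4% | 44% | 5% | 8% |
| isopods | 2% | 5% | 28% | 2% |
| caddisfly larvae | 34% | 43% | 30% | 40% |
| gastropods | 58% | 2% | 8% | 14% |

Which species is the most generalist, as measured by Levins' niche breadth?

morphospecies II

Convert percentages to proportions (divide by 100).
Σp_IIIᵢ² = 0.02² + 0.04² + 0.02² + 0.34² + 0.58² = 0.0004 + 0.0016 + 0.0004 + 0.1156 + 0.3364 = 0.4544
B_III = 1 / 0.4544 = 2.2007
Σp_IVᵢ² = 0.06² + 0.44² + 0.05² + 0.43² + 0.02² = 0.0036 + 0.1936 + 0.0025 + 0.1849 + 0.0004 = 0.3850
B_IV = 1 / 0.3850 = 2.5974
Σp_IIᵢ² = 0.29² + 0.05² + 0.28² + 0.30² + 0.08² = 0.0841 + 0.0025 + 0.0784 + 0.0900 + 0.0064 = 0.2614
B_II = 1 / 0.2614 = 3.8256
Σp_Iᵢ² = 0.36² + 0.08² + 0.02² + 0.40² + 0.14² = 0.1296 + 0.0064 + 0.0004 + 0.1600 + 0.0196 = 0.3160
B_I = 1 / 0.3160 = 3.1646
Highest B → broadest niche (most generalist): morphospecies II (B = 3.83).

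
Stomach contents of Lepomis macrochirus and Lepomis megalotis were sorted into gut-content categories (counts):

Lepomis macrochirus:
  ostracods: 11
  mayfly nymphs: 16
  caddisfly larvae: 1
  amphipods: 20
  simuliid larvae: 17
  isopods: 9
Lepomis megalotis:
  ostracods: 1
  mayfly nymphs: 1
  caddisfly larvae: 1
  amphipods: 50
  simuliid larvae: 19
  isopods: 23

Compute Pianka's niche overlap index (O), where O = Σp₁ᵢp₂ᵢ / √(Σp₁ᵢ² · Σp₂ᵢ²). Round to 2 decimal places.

Proportions for Lepomis macrochirus (n=74): 11/74=0.1486, 16/74=0.2162, 1/74=0.0135, 20/74=0.2703, 17/74=0.2297, 9/74=0.1216
Proportions for Lepomis megalotis (n=95): 1/95=0.0105, 1/95=0.0105, 1/95=0.0105, 50/95=0.5263, 19/95=0.2000, 23/95=0.2421
Σ p₁ᵢp₂ᵢ = 0.001560 + 0.002270 + 0.000142 + 0.142259 + 0.045940 + 0.029439 = 0.221610
Σp_1ᵢ² = 0.1486² + 0.2162² + 0.0135² + 0.2703² + 0.2297² + 0.1216² = 0.022082 + 0.046742 + 0.000182 + 0.073062 + 0.052762 + 0.014787 = 0.209617
Σp_2ᵢ² = 0.0105² + 0.0105² + 0.0105² + 0.5263² + 0.2000² + 0.2421² = 0.000110 + 0.000110 + 0.000110 + 0.276992 + 0.040000 + 0.058612 = 0.375934
O = 0.221610 / √(0.209617 × 0.375934) = 0.221610 / 0.2807172 = 0.7894

0.79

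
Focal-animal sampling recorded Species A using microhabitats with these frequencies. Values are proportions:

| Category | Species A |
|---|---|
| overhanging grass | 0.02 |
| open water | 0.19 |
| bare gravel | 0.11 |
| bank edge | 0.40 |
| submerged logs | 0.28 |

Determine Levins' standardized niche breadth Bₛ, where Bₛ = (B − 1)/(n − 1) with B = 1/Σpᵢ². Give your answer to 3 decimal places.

Σpᵢ² = 0.02² + 0.19² + 0.11² + 0.40² + 0.28² = 0.0004 + 0.0361 + 0.0121 + 0.1600 + 0.0784 = 0.2870
B = 1 / 0.2870 = 3.48432
Bₛ = (B − 1)/(n − 1) = (3.48432 − 1)/(5 − 1) = 2.48432/4 = 0.62108

0.621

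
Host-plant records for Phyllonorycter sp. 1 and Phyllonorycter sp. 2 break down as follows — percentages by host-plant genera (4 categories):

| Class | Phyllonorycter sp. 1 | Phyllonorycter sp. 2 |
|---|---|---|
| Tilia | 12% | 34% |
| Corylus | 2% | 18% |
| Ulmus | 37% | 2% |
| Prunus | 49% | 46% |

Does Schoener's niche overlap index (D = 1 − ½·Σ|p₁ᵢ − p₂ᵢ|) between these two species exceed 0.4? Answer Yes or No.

Yes

Convert percentages to proportions (divide by 100).
Σ|p₁ᵢ − p₂ᵢ| = 0.22 + 0.16 + 0.35 + 0.03 = 0.76
D = 1 − ½ × 0.76 = 1 − 0.380 = 0.6200
D = 0.6200 > 0.4 → Yes.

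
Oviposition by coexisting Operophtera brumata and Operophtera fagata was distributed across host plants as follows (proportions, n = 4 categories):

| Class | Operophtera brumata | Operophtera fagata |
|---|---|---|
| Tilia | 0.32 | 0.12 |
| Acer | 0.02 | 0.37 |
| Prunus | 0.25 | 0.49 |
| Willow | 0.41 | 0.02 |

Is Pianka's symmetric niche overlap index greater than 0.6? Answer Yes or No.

Σ p₁ᵢp₂ᵢ = 0.0384 + 0.0074 + 0.1225 + 0.0082 = 0.1765
Σp_1ᵢ² = 0.32² + 0.02² + 0.25² + 0.41² = 0.1024 + 0.0004 + 0.0625 + 0.1681 = 0.3334
Σp_2ᵢ² = 0.12² + 0.37² + 0.49² + 0.02² = 0.0144 + 0.1369 + 0.2401 + 0.0004 = 0.3918
O = 0.1765 / √(0.3334 × 0.3918) = 0.1765 / 0.36142 = 0.4884
O = 0.4884 < 0.6 → No.

No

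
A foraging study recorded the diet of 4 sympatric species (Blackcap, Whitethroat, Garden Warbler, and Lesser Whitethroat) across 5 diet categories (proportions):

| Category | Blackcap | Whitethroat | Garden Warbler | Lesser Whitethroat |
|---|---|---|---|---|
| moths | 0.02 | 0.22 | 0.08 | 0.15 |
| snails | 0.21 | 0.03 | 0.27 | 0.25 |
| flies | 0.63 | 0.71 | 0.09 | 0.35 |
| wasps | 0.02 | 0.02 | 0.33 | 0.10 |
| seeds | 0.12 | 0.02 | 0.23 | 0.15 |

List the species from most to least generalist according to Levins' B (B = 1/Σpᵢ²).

Lesser Whitethroat > Garden Warbler > Blackcap > Whitethroat

Σp_Blacᵢ² = 0.02² + 0.21² + 0.63² + 0.02² + 0.12² = 0.0004 + 0.0441 + 0.3969 + 0.0004 + 0.0144 = 0.4562
B_Blac = 1 / 0.4562 = 2.1920
Σp_Whitᵢ² = 0.22² + 0.03² + 0.71² + 0.02² + 0.02² = 0.0484 + 0.0009 + 0.5041 + 0.0004 + 0.0004 = 0.5542
B_Whit = 1 / 0.5542 = 1.8044
Σp_Gardᵢ² = 0.08² + 0.27² + 0.09² + 0.33² + 0.23² = 0.0064 + 0.0729 + 0.0081 + 0.1089 + 0.0529 = 0.2492
B_Gard = 1 / 0.2492 = 4.0128
Σp_Lessᵢ² = 0.15² + 0.25² + 0.35² + 0.10² + 0.15² = 0.0225 + 0.0625 + 0.1225 + 0.0100 + 0.0225 = 0.2400
B_Less = 1 / 0.2400 = 4.1667
Ranking by B (broadest → narrowest): Lesser Whitethroat (4.17) > Garden Warbler (4.01) > Blackcap (2.19) > Whitethroat (1.80)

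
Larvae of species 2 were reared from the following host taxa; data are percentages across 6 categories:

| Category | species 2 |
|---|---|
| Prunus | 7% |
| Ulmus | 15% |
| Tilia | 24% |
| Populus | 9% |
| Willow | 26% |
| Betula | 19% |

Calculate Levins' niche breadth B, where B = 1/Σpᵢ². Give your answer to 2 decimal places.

5.08

Convert percentages to proportions (divide by 100).
Σpᵢ² = 0.07² + 0.15² + 0.24² + 0.09² + 0.26² + 0.19² = 0.0049 + 0.0225 + 0.0576 + 0.0081 + 0.0676 + 0.0361 = 0.1968
B = 1 / 0.1968 = 5.0813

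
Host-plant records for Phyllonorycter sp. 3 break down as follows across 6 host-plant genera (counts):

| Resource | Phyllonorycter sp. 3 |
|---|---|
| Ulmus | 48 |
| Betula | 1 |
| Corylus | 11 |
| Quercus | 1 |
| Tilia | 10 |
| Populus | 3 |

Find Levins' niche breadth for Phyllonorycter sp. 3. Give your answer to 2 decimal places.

Proportions for Phyllonorycter sp. 3 (n=74): 48/74=0.6486, 1/74=0.0135, 11/74=0.1486, 1/74=0.0135, 10/74=0.1351, 3/74=0.0405
Σpᵢ² = 0.6486² + 0.0135² + 0.1486² + 0.0135² + 0.1351² + 0.0405² = 0.420682 + 0.000182 + 0.022082 + 0.000182 + 0.018252 + 0.001640 = 0.463020
B = 1 / 0.463020 = 2.1597

2.16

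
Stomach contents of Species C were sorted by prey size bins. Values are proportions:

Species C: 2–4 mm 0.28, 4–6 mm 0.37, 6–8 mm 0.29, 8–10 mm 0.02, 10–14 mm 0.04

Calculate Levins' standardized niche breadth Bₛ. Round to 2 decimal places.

0.58

Σpᵢ² = 0.28² + 0.37² + 0.29² + 0.02² + 0.04² = 0.0784 + 0.1369 + 0.0841 + 0.0004 + 0.0016 = 0.3014
B = 1 / 0.3014 = 3.3179
Bₛ = (B − 1)/(n − 1) = (3.3179 − 1)/(5 − 1) = 2.3179/4 = 0.5795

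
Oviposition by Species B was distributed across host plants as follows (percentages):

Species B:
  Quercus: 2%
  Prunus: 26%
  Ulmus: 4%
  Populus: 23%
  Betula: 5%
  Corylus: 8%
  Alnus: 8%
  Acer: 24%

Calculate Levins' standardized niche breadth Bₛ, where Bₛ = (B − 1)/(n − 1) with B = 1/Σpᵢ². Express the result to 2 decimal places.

Convert percentages to proportions (divide by 100).
Σpᵢ² = 0.02² + 0.26² + 0.04² + 0.23² + 0.05² + 0.08² + 0.08² + 0.24² = 0.0004 + 0.0676 + 0.0016 + 0.0529 + 0.0025 + 0.0064 + 0.0064 + 0.0576 = 0.1954
B = 1 / 0.1954 = 5.1177
Bₛ = (B − 1)/(n − 1) = (5.1177 − 1)/(8 − 1) = 4.1177/7 = 0.5882

0.59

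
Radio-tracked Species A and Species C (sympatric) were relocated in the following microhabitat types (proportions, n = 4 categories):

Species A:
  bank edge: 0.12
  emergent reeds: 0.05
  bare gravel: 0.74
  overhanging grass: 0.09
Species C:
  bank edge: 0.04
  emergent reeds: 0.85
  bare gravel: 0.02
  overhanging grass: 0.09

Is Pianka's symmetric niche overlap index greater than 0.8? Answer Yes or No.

No

Σ p₁ᵢp₂ᵢ = 0.0048 + 0.0425 + 0.0148 + 0.0081 = 0.0702
Σp_1ᵢ² = 0.12² + 0.05² + 0.74² + 0.09² = 0.0144 + 0.0025 + 0.5476 + 0.0081 = 0.5726
Σp_2ᵢ² = 0.04² + 0.85² + 0.02² + 0.09² = 0.0016 + 0.7225 + 0.0004 + 0.0081 = 0.7326
O = 0.0702 / √(0.5726 × 0.7326) = 0.0702 / 0.64768 = 0.1084
O = 0.1084 < 0.8 → No.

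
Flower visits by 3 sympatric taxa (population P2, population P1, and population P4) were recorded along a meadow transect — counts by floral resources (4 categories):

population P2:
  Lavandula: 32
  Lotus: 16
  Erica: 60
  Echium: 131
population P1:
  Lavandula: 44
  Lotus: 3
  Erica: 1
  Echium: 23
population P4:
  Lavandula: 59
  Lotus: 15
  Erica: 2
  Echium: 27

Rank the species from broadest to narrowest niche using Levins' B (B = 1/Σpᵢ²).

Proportions for population P2 (n=239): 32/239=0.1339, 16/239=0.0669, 60/239=0.2510, 131/239=0.5481
Proportions for population P1 (n=71): 44/71=0.6197, 3/71=0.0423, 1/71=0.0141, 23/71=0.3239
Proportions for population P4 (n=103): 59/103=0.5728, 15/103=0.1456, 2/103=0.0194, 27/103=0.2621
Σp_P2ᵢ² = 0.1339² + 0.0669² + 0.2510² + 0.5481² = 0.017929 + 0.004476 + 0.063001 + 0.300414 = 0.385820
B_P2 = 1 / 0.385820 = 2.5919
Σp_P1ᵢ² = 0.6197² + 0.0423² + 0.0141² + 0.3239² = 0.384028 + 0.001789 + 0.000199 + 0.104911 = 0.490927
B_P1 = 1 / 0.490927 = 2.0370
Σp_P4ᵢ² = 0.5728² + 0.1456² + 0.0194² + 0.2621² = 0.328100 + 0.021199 + 0.000376 + 0.068696 = 0.418371
B_P4 = 1 / 0.418371 = 2.3902
Ranking by B (broadest → narrowest): population P2 (2.59) > population P4 (2.39) > population P1 (2.04)

population P2 > population P4 > population P1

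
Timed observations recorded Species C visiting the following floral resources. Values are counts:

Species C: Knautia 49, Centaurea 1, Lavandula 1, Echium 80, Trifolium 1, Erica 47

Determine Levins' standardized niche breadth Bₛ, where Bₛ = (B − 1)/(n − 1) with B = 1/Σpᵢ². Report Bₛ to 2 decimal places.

0.38

Proportions for Species C (n=179): 49/179=0.2737, 1/179=0.0056, 1/179=0.0056, 80/179=0.4469, 1/179=0.0056, 47/179=0.2626
Σpᵢ² = 0.2737² + 0.0056² + 0.0056² + 0.4469² + 0.0056² + 0.2626² = 0.074912 + 0.000031 + 0.000031 + 0.199720 + 0.000031 + 0.068959 = 0.343684
B = 1 / 0.343684 = 2.9096
Bₛ = (B − 1)/(n − 1) = (2.9096 − 1)/(6 − 1) = 1.9096/5 = 0.3819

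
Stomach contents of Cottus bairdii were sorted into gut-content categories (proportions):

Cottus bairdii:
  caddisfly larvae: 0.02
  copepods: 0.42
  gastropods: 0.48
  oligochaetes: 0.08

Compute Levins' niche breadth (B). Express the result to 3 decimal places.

Σpᵢ² = 0.02² + 0.42² + 0.48² + 0.08² = 0.0004 + 0.1764 + 0.2304 + 0.0064 = 0.4136
B = 1 / 0.4136 = 2.41779

2.418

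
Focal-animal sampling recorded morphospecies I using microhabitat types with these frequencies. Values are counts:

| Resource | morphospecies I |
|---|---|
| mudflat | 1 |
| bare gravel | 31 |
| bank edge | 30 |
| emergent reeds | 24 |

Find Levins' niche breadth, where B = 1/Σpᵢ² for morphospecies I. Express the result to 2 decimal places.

Proportions for morphospecies I (n=86): 1/86=0.0116, 31/86=0.3605, 30/86=0.3488, 24/86=0.2791
Σpᵢ² = 0.0116² + 0.3605² + 0.3488² + 0.2791² = 0.000135 + 0.129960 + 0.121661 + 0.077897 = 0.329653
B = 1 / 0.329653 = 3.0335

3.03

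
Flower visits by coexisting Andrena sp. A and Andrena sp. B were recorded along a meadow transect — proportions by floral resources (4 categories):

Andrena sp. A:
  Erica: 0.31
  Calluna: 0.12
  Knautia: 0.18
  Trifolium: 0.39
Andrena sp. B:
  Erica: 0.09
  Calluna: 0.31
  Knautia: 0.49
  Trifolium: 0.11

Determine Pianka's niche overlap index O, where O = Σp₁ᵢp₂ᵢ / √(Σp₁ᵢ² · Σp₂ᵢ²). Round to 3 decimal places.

0.605

Σ p₁ᵢp₂ᵢ = 0.0279 + 0.0372 + 0.0882 + 0.0429 = 0.1962
Σp_1ᵢ² = 0.31² + 0.12² + 0.18² + 0.39² = 0.0961 + 0.0144 + 0.0324 + 0.1521 = 0.2950
Σp_2ᵢ² = 0.09² + 0.31² + 0.49² + 0.11² = 0.0081 + 0.0961 + 0.2401 + 0.0121 = 0.3564
O = 0.1962 / √(0.2950 × 0.3564) = 0.1962 / 0.324250 = 0.60509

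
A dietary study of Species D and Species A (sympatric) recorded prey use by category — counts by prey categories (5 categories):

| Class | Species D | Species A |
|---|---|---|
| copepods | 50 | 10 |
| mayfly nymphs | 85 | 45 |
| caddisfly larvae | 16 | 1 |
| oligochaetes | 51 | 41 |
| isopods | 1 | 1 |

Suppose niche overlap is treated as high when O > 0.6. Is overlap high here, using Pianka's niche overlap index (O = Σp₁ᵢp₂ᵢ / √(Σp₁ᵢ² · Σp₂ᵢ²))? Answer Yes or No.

Yes

Proportions for Species D (n=203): 50/203=0.2463, 85/203=0.4187, 16/203=0.0788, 51/203=0.2512, 1/203=0.0049
Proportions for Species A (n=98): 10/98=0.1020, 45/98=0.4592, 1/98=0.0102, 41/98=0.4184, 1/98=0.0102
Σ p₁ᵢp₂ᵢ = 0.025123 + 0.192267 + 0.000804 + 0.105102 + 0.000050 = 0.323346
Σp_1ᵢ² = 0.2463² + 0.4187² + 0.0788² + 0.2512² + 0.0049² = 0.060664 + 0.175310 + 0.006209 + 0.063101 + 0.000024 = 0.305308
Σp_2ᵢ² = 0.1020² + 0.4592² + 0.0102² + 0.4184² + 0.0102² = 0.010404 + 0.210865 + 0.000104 + 0.175059 + 0.000104 = 0.396536
O = 0.323346 / √(0.305308 × 0.396536) = 0.323346 / 0.3479448 = 0.9293
O = 0.9293 > 0.6 → Yes.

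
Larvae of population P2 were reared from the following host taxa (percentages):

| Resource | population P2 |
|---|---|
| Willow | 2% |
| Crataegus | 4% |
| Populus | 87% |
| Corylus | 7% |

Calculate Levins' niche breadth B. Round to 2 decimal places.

1.31

Convert percentages to proportions (divide by 100).
Σpᵢ² = 0.02² + 0.04² + 0.87² + 0.07² = 0.0004 + 0.0016 + 0.7569 + 0.0049 = 0.7638
B = 1 / 0.7638 = 1.3092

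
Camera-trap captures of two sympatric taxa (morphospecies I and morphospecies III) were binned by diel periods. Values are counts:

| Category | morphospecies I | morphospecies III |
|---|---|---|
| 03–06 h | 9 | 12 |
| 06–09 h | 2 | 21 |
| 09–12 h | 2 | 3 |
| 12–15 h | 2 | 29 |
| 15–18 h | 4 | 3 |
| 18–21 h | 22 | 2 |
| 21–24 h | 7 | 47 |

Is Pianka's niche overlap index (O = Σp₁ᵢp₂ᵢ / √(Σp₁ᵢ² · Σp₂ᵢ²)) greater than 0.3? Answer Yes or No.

Yes

Proportions for morphospecies I (n=48): 9/48=0.1875, 2/48=0.0417, 2/48=0.0417, 2/48=0.0417, 4/48=0.0833, 22/48=0.4583, 7/48=0.1458
Proportions for morphospecies III (n=117): 12/117=0.1026, 21/117=0.1795, 3/117=0.0256, 29/117=0.2479, 3/117=0.0256, 2/117=0.0171, 47/117=0.4017
Σ p₁ᵢp₂ᵢ = 0.019238 + 0.007485 + 0.001068 + 0.010337 + 0.002132 + 0.007837 + 0.058568 = 0.106665
Σp_1ᵢ² = 0.1875² + 0.0417² + 0.0417² + 0.0417² + 0.0833² + 0.4583² + 0.1458² = 0.035156 + 0.001739 + 0.001739 + 0.001739 + 0.006939 + 0.210039 + 0.021258 = 0.278609
Σp_2ᵢ² = 0.1026² + 0.1795² + 0.0256² + 0.2479² + 0.0256² + 0.0171² + 0.4017² = 0.010527 + 0.032220 + 0.000655 + 0.061454 + 0.000655 + 0.000292 + 0.161363 = 0.267166
O = 0.106665 / √(0.278609 × 0.267166) = 0.106665 / 0.2728275 = 0.3910
O = 0.3910 > 0.3 → Yes.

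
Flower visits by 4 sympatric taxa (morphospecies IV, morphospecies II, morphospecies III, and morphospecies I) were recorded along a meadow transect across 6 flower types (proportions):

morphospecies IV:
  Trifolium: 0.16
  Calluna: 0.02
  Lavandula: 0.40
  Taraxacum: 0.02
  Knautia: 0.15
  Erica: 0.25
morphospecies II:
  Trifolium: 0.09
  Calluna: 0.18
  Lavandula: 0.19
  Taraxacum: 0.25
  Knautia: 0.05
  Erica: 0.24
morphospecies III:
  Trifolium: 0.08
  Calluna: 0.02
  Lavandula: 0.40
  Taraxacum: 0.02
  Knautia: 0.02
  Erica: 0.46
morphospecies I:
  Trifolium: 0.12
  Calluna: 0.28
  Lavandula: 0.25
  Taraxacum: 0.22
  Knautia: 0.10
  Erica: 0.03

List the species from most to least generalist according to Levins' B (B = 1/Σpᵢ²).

Σp_IVᵢ² = 0.16² + 0.02² + 0.40² + 0.02² + 0.15² + 0.25² = 0.0256 + 0.0004 + 0.1600 + 0.0004 + 0.0225 + 0.0625 = 0.2714
B_IV = 1 / 0.2714 = 3.6846
Σp_IIᵢ² = 0.09² + 0.18² + 0.19² + 0.25² + 0.05² + 0.24² = 0.0081 + 0.0324 + 0.0361 + 0.0625 + 0.0025 + 0.0576 = 0.1992
B_II = 1 / 0.1992 = 5.0201
Σp_IIIᵢ² = 0.08² + 0.02² + 0.40² + 0.02² + 0.02² + 0.46² = 0.0064 + 0.0004 + 0.1600 + 0.0004 + 0.0004 + 0.2116 = 0.3792
B_III = 1 / 0.3792 = 2.6371
Σp_Iᵢ² = 0.12² + 0.28² + 0.25² + 0.22² + 0.10² + 0.03² = 0.0144 + 0.0784 + 0.0625 + 0.0484 + 0.0100 + 0.0009 = 0.2146
B_I = 1 / 0.2146 = 4.6598
Ranking by B (broadest → narrowest): morphospecies II (5.02) > morphospecies I (4.66) > morphospecies IV (3.68) > morphospecies III (2.64)

morphospecies II > morphospecies I > morphospecies IV > morphospecies III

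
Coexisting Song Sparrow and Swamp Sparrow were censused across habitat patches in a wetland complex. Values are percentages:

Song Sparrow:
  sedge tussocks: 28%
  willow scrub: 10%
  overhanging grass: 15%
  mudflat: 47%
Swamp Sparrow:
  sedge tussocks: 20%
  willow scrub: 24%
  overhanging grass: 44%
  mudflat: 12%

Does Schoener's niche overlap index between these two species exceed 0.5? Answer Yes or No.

Convert percentages to proportions (divide by 100).
Σ|p₁ᵢ − p₂ᵢ| = 0.08 + 0.14 + 0.29 + 0.35 = 0.86
D = 1 − ½ × 0.86 = 1 − 0.430 = 0.5700
D = 0.5700 > 0.5 → Yes.

Yes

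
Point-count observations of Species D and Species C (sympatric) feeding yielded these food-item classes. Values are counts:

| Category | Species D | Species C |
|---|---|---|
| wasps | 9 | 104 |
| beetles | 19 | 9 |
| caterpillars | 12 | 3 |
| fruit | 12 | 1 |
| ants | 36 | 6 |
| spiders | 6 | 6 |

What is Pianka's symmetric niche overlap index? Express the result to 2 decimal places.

Proportions for Species D (n=94): 9/94=0.0957, 19/94=0.2021, 12/94=0.1277, 12/94=0.1277, 36/94=0.3830, 6/94=0.0638
Proportions for Species C (n=129): 104/129=0.8062, 9/129=0.0698, 3/129=0.0233, 1/129=0.0078, 6/129=0.0465, 6/129=0.0465
Σ p₁ᵢp₂ᵢ = 0.077153 + 0.014107 + 0.002975 + 0.000996 + 0.017810 + 0.002967 = 0.116008
Σp_1ᵢ² = 0.0957² + 0.2021² + 0.1277² + 0.1277² + 0.3830² + 0.0638² = 0.009158 + 0.040844 + 0.016307 + 0.016307 + 0.146689 + 0.004070 = 0.233375
Σp_2ᵢ² = 0.8062² + 0.0698² + 0.0233² + 0.0078² + 0.0465² + 0.0465² = 0.649958 + 0.004872 + 0.000543 + 0.000061 + 0.002162 + 0.002162 = 0.659758
O = 0.116008 / √(0.233375 × 0.659758) = 0.116008 / 0.3923914 = 0.2956

0.30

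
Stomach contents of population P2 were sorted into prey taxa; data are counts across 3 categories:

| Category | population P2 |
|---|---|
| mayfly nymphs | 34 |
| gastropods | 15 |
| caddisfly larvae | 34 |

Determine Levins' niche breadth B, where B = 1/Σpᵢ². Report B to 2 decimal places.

Proportions for population P2 (n=83): 34/83=0.4096, 15/83=0.1807, 34/83=0.4096
Σpᵢ² = 0.4096² + 0.1807² + 0.4096² = 0.167772 + 0.032652 + 0.167772 = 0.368196
B = 1 / 0.368196 = 2.7159

2.72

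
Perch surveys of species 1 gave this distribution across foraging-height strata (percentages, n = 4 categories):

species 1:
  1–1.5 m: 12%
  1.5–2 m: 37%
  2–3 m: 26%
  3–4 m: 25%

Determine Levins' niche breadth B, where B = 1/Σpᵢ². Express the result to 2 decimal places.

Convert percentages to proportions (divide by 100).
Σpᵢ² = 0.12² + 0.37² + 0.26² + 0.25² = 0.0144 + 0.1369 + 0.0676 + 0.0625 = 0.2814
B = 1 / 0.2814 = 3.5537

3.55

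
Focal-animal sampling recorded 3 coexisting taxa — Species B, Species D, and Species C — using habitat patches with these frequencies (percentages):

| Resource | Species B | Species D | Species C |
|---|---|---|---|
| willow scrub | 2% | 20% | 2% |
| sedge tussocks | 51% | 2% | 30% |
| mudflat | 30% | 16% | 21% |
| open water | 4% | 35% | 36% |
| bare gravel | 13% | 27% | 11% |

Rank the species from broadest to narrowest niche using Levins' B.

Convert percentages to proportions (divide by 100).
Σp_Bᵢ² = 0.02² + 0.51² + 0.30² + 0.04² + 0.13² = 0.0004 + 0.2601 + 0.0900 + 0.0016 + 0.0169 = 0.3690
B_B = 1 / 0.3690 = 2.7100
Σp_Dᵢ² = 0.20² + 0.02² + 0.16² + 0.35² + 0.27² = 0.0400 + 0.0004 + 0.0256 + 0.1225 + 0.0729 = 0.2614
B_D = 1 / 0.2614 = 3.8256
Σp_Cᵢ² = 0.02² + 0.30² + 0.21² + 0.36² + 0.11² = 0.0004 + 0.0900 + 0.0441 + 0.1296 + 0.0121 = 0.2762
B_C = 1 / 0.2762 = 3.6206
Ranking by B (broadest → narrowest): Species D (3.83) > Species C (3.62) > Species B (2.71)

Species D > Species C > Species B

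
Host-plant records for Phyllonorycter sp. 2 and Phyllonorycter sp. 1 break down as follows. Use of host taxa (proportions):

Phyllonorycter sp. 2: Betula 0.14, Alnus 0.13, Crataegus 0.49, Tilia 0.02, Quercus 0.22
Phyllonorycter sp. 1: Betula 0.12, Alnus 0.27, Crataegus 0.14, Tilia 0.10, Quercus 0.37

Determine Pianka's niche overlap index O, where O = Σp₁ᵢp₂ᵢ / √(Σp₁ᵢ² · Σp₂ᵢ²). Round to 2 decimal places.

0.71

Σ p₁ᵢp₂ᵢ = 0.0168 + 0.0351 + 0.0686 + 0.0020 + 0.0814 = 0.2039
Σp_1ᵢ² = 0.14² + 0.13² + 0.49² + 0.02² + 0.22² = 0.0196 + 0.0169 + 0.2401 + 0.0004 + 0.0484 = 0.3254
Σp_2ᵢ² = 0.12² + 0.27² + 0.14² + 0.10² + 0.37² = 0.0144 + 0.0729 + 0.0196 + 0.0100 + 0.1369 = 0.2538
O = 0.2039 / √(0.3254 × 0.2538) = 0.2039 / 0.28738 = 0.7095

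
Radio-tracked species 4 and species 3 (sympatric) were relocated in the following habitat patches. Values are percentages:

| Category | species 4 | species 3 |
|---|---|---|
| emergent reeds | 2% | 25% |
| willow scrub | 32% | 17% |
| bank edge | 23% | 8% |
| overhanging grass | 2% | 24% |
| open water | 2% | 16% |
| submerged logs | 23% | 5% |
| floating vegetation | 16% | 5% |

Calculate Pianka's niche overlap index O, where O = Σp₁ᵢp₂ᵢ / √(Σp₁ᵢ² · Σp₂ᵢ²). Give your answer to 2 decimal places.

Convert percentages to proportions (divide by 100).
Σ p₁ᵢp₂ᵢ = 0.0050 + 0.0544 + 0.0184 + 0.0048 + 0.0032 + 0.0115 + 0.0080 = 0.1053
Σp_1ᵢ² = 0.02² + 0.32² + 0.23² + 0.02² + 0.02² + 0.23² + 0.16² = 0.0004 + 0.1024 + 0.0529 + 0.0004 + 0.0004 + 0.0529 + 0.0256 = 0.2350
Σp_2ᵢ² = 0.25² + 0.17² + 0.08² + 0.24² + 0.16² + 0.05² + 0.05² = 0.0625 + 0.0289 + 0.0064 + 0.0576 + 0.0256 + 0.0025 + 0.0025 = 0.1860
O = 0.1053 / √(0.2350 × 0.1860) = 0.1053 / 0.20907 = 0.5037

0.50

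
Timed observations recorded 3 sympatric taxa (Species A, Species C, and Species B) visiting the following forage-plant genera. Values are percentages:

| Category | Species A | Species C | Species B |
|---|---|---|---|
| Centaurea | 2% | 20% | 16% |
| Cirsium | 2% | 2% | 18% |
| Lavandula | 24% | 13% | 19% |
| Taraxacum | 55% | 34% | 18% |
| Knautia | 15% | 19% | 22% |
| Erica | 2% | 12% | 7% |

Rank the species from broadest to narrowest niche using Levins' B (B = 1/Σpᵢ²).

Convert percentages to proportions (divide by 100).
Σp_Aᵢ² = 0.02² + 0.02² + 0.24² + 0.55² + 0.15² + 0.02² = 0.0004 + 0.0004 + 0.0576 + 0.3025 + 0.0225 + 0.0004 = 0.3838
B_A = 1 / 0.3838 = 2.6055
Σp_Cᵢ² = 0.20² + 0.02² + 0.13² + 0.34² + 0.19² + 0.12² = 0.0400 + 0.0004 + 0.0169 + 0.1156 + 0.0361 + 0.0144 = 0.2234
B_C = 1 / 0.2234 = 4.4763
Σp_Bᵢ² = 0.16² + 0.18² + 0.19² + 0.18² + 0.22² + 0.07² = 0.0256 + 0.0324 + 0.0361 + 0.0324 + 0.0484 + 0.0049 = 0.1798
B_B = 1 / 0.1798 = 5.5617
Ranking by B (broadest → narrowest): Species B (5.56) > Species C (4.48) > Species A (2.61)

Species B > Species C > Species A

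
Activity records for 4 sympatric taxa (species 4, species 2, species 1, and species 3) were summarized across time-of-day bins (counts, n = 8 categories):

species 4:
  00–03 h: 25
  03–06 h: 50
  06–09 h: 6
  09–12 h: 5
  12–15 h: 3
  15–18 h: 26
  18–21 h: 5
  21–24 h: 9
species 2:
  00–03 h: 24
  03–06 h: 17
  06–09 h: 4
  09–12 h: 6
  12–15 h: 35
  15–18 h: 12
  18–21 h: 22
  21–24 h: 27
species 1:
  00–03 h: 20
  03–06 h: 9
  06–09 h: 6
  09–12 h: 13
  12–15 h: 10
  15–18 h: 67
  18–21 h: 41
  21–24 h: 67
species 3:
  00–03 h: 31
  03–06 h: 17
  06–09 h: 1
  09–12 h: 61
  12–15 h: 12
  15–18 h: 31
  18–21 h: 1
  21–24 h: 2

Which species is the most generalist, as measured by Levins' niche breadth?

species 2

Proportions for species 4 (n=129): 25/129=0.1938, 50/129=0.3876, 6/129=0.0465, 5/129=0.0388, 3/129=0.0233, 26/129=0.2016, 5/129=0.0388, 9/129=0.0698
Proportions for species 2 (n=147): 24/147=0.1633, 17/147=0.1156, 4/147=0.0272, 6/147=0.0408, 35/147=0.2381, 12/147=0.0816, 22/147=0.1497, 27/147=0.1837
Proportions for species 1 (n=233): 20/233=0.0858, 9/233=0.0386, 6/233=0.0258, 13/233=0.0558, 10/233=0.0429, 67/233=0.2876, 41/233=0.1760, 67/233=0.2876
Proportions for species 3 (n=156): 31/156=0.1987, 17/156=0.1090, 1/156=0.0064, 61/156=0.3910, 12/156=0.0769, 31/156=0.1987, 1/156=0.0064, 2/156=0.0128
Σp_4ᵢ² = 0.1938² + 0.3876² + 0.0465² + 0.0388² + 0.0233² + 0.2016² + 0.0388² + 0.0698² = 0.037558 + 0.150234 + 0.002162 + 0.001505 + 0.000543 + 0.040643 + 0.001505 + 0.004872 = 0.239022
B_4 = 1 / 0.239022 = 4.1837
Σp_2ᵢ² = 0.1633² + 0.1156² + 0.0272² + 0.0408² + 0.2381² + 0.0816² + 0.1497² + 0.1837² = 0.026667 + 0.013363 + 0.000740 + 0.001665 + 0.056692 + 0.006659 + 0.022410 + 0.033746 = 0.161942
B_2 = 1 / 0.161942 = 6.1751
Σp_1ᵢ² = 0.0858² + 0.0386² + 0.0258² + 0.0558² + 0.0429² + 0.2876² + 0.1760² + 0.2876² = 0.007362 + 0.001490 + 0.000666 + 0.003114 + 0.001840 + 0.082714 + 0.030976 + 0.082714 = 0.210876
B_1 = 1 / 0.210876 = 4.7421
Σp_3ᵢ² = 0.1987² + 0.1090² + 0.0064² + 0.3910² + 0.0769² + 0.1987² + 0.0064² + 0.0128² = 0.039482 + 0.011881 + 0.000041 + 0.152881 + 0.005914 + 0.039482 + 0.000041 + 0.000164 = 0.249886
B_3 = 1 / 0.249886 = 4.0018
Highest B → broadest niche (most generalist): species 2 (B = 6.18).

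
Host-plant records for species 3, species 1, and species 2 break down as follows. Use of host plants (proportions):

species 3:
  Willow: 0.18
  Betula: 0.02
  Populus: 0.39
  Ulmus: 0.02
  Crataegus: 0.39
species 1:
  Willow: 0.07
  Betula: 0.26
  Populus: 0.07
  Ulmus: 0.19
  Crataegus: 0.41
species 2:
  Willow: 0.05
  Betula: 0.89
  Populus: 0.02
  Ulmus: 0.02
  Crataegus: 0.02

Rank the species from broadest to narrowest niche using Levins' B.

species 1 > species 3 > species 2

Σp_3ᵢ² = 0.18² + 0.02² + 0.39² + 0.02² + 0.39² = 0.0324 + 0.0004 + 0.1521 + 0.0004 + 0.1521 = 0.3374
B_3 = 1 / 0.3374 = 2.9638
Σp_1ᵢ² = 0.07² + 0.26² + 0.07² + 0.19² + 0.41² = 0.0049 + 0.0676 + 0.0049 + 0.0361 + 0.1681 = 0.2816
B_1 = 1 / 0.2816 = 3.5511
Σp_2ᵢ² = 0.05² + 0.89² + 0.02² + 0.02² + 0.02² = 0.0025 + 0.7921 + 0.0004 + 0.0004 + 0.0004 = 0.7958
B_2 = 1 / 0.7958 = 1.2566
Ranking by B (broadest → narrowest): species 1 (3.55) > species 3 (2.96) > species 2 (1.26)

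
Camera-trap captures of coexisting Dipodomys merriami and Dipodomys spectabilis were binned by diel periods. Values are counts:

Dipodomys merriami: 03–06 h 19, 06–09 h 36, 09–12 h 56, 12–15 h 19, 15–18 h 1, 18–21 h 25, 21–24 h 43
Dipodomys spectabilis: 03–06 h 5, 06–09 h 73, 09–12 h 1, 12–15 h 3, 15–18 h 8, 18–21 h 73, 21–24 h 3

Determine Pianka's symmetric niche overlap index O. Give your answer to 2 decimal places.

Proportions for Dipodomys merriami (n=199): 19/199=0.0955, 36/199=0.1809, 56/199=0.2814, 19/199=0.0955, 1/199=0.0050, 25/199=0.1256, 43/199=0.2161
Proportions for Dipodomys spectabilis (n=166): 5/166=0.0301, 73/166=0.4398, 1/166=0.0060, 3/166=0.0181, 8/166=0.0482, 73/166=0.4398, 3/166=0.0181
Σ p₁ᵢp₂ᵢ = 0.002875 + 0.079560 + 0.001688 + 0.001729 + 0.000241 + 0.055239 + 0.003911 = 0.145243
Σp_1ᵢ² = 0.0955² + 0.1809² + 0.2814² + 0.0955² + 0.0050² + 0.1256² + 0.2161² = 0.009120 + 0.032725 + 0.079186 + 0.009120 + 0.000025 + 0.015775 + 0.046699 = 0.192650
Σp_2ᵢ² = 0.0301² + 0.4398² + 0.0060² + 0.0181² + 0.0482² + 0.4398² + 0.0181² = 0.000906 + 0.193424 + 0.000036 + 0.000328 + 0.002323 + 0.193424 + 0.000328 = 0.390769
O = 0.145243 / √(0.192650 × 0.390769) = 0.145243 / 0.2743750 = 0.5294

0.53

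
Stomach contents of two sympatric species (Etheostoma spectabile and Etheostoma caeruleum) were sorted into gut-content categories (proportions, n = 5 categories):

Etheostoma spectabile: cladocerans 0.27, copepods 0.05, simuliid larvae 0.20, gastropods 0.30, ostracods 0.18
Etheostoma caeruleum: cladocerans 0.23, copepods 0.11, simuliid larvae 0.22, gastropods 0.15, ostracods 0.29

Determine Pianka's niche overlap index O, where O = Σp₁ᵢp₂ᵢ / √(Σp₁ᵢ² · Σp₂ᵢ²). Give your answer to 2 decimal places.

0.91

Σ p₁ᵢp₂ᵢ = 0.0621 + 0.0055 + 0.0440 + 0.0450 + 0.0522 = 0.2088
Σp_1ᵢ² = 0.27² + 0.05² + 0.20² + 0.30² + 0.18² = 0.0729 + 0.0025 + 0.0400 + 0.0900 + 0.0324 = 0.2378
Σp_2ᵢ² = 0.23² + 0.11² + 0.22² + 0.15² + 0.29² = 0.0529 + 0.0121 + 0.0484 + 0.0225 + 0.0841 = 0.2200
O = 0.2088 / √(0.2378 × 0.2200) = 0.2088 / 0.22873 = 0.9129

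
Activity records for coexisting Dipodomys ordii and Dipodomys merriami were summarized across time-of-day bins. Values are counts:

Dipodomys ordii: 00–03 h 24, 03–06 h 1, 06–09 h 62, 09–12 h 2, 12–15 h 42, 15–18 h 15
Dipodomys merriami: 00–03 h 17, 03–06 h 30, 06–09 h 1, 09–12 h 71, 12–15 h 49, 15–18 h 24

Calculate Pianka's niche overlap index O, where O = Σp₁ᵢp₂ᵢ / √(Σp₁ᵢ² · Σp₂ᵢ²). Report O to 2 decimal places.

Proportions for Dipodomys ordii (n=146): 24/146=0.1644, 1/146=0.0068, 62/146=0.4247, 2/146=0.0137, 42/146=0.2877, 15/146=0.1027
Proportions for Dipodomys merriami (n=192): 17/192=0.0885, 30/192=0.1563, 1/192=0.0052, 71/192=0.3698, 49/192=0.2552, 24/192=0.1250
Σ p₁ᵢp₂ᵢ = 0.014549 + 0.001063 + 0.002208 + 0.005066 + 0.073421 + 0.012838 = 0.109145
Σp_1ᵢ² = 0.1644² + 0.0068² + 0.4247² + 0.0137² + 0.2877² + 0.1027² = 0.027027 + 0.000046 + 0.180370 + 0.000188 + 0.082771 + 0.010547 = 0.300949
Σp_2ᵢ² = 0.0885² + 0.1563² + 0.0052² + 0.3698² + 0.2552² + 0.1250² = 0.007832 + 0.024430 + 0.000027 + 0.136752 + 0.065127 + 0.015625 = 0.249793
O = 0.109145 / √(0.300949 × 0.249793) = 0.109145 / 0.2741805 = 0.3981

0.40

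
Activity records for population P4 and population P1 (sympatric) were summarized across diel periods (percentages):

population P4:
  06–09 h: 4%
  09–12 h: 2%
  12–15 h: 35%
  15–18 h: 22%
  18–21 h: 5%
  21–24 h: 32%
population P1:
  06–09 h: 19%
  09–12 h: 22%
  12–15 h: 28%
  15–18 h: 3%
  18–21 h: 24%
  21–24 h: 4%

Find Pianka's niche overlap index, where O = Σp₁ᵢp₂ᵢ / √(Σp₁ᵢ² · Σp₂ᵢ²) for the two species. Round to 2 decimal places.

Convert percentages to proportions (divide by 100).
Σ p₁ᵢp₂ᵢ = 0.0076 + 0.0044 + 0.0980 + 0.0066 + 0.0120 + 0.0128 = 0.1414
Σp_1ᵢ² = 0.04² + 0.02² + 0.35² + 0.22² + 0.05² + 0.32² = 0.0016 + 0.0004 + 0.1225 + 0.0484 + 0.0025 + 0.1024 = 0.2778
Σp_2ᵢ² = 0.19² + 0.22² + 0.28² + 0.03² + 0.24² + 0.04² = 0.0361 + 0.0484 + 0.0784 + 0.0009 + 0.0576 + 0.0016 = 0.2230
O = 0.1414 / √(0.2778 × 0.2230) = 0.1414 / 0.24890 = 0.5681

0.57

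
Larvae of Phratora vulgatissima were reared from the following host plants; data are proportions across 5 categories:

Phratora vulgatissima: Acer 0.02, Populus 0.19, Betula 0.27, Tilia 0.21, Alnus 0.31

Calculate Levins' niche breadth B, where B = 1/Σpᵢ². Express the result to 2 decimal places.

4.01

Σpᵢ² = 0.02² + 0.19² + 0.27² + 0.21² + 0.31² = 0.0004 + 0.0361 + 0.0729 + 0.0441 + 0.0961 = 0.2496
B = 1 / 0.2496 = 4.0064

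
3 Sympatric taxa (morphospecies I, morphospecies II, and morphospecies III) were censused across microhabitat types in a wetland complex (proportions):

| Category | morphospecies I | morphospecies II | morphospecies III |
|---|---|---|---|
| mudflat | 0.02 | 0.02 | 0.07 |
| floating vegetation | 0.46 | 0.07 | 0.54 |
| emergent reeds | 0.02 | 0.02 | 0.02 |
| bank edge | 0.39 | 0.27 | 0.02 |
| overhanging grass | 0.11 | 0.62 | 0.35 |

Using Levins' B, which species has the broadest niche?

Σp_Iᵢ² = 0.02² + 0.46² + 0.02² + 0.39² + 0.11² = 0.0004 + 0.2116 + 0.0004 + 0.1521 + 0.0121 = 0.3766
B_I = 1 / 0.3766 = 2.6553
Σp_IIᵢ² = 0.02² + 0.07² + 0.02² + 0.27² + 0.62² = 0.0004 + 0.0049 + 0.0004 + 0.0729 + 0.3844 = 0.4630
B_II = 1 / 0.4630 = 2.1598
Σp_IIIᵢ² = 0.07² + 0.54² + 0.02² + 0.02² + 0.35² = 0.0049 + 0.2916 + 0.0004 + 0.0004 + 0.1225 = 0.4198
B_III = 1 / 0.4198 = 2.3821
Highest B → broadest niche (most generalist): morphospecies I (B = 2.66).

morphospecies I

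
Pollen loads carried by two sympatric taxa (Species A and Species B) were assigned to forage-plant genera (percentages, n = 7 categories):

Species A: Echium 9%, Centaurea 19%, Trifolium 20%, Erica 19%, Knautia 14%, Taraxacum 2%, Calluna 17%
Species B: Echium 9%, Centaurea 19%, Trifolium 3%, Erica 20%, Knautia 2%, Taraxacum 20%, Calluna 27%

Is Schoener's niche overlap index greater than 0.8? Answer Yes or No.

Convert percentages to proportions (divide by 100).
Σ|p₁ᵢ − p₂ᵢ| = 0.00 + 0.00 + 0.17 + 0.01 + 0.12 + 0.18 + 0.10 = 0.58
D = 1 − ½ × 0.58 = 1 − 0.290 = 0.7100
D = 0.7100 < 0.8 → No.

No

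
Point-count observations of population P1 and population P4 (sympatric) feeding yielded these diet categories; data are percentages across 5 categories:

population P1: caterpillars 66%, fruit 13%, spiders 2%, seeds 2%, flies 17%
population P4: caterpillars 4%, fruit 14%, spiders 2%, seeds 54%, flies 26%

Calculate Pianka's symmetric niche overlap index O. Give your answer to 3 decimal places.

0.233

Convert percentages to proportions (divide by 100).
Σ p₁ᵢp₂ᵢ = 0.0264 + 0.0182 + 0.0004 + 0.0108 + 0.0442 = 0.1000
Σp_1ᵢ² = 0.66² + 0.13² + 0.02² + 0.02² + 0.17² = 0.4356 + 0.0169 + 0.0004 + 0.0004 + 0.0289 = 0.4822
Σp_2ᵢ² = 0.04² + 0.14² + 0.02² + 0.54² + 0.26² = 0.0016 + 0.0196 + 0.0004 + 0.2916 + 0.0676 = 0.3808
O = 0.1000 / √(0.4822 × 0.3808) = 0.1000 / 0.428511 = 0.23337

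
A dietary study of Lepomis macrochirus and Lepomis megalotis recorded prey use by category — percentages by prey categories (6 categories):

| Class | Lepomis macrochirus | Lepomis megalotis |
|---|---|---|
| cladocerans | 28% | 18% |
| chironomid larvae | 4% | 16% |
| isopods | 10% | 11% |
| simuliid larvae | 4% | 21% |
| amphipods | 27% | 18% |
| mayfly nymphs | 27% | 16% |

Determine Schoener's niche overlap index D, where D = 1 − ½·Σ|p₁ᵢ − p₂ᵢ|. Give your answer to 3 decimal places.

Convert percentages to proportions (divide by 100).
Σ|p₁ᵢ − p₂ᵢ| = 0.10 + 0.12 + 0.01 + 0.17 + 0.09 + 0.11 = 0.60
D = 1 − ½ × 0.60 = 1 − 0.300 = 0.70000

0.700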